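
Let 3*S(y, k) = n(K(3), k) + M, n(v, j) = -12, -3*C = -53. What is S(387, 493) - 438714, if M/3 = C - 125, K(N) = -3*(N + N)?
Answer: -1316476/3 ≈ -4.3883e+5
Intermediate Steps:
C = 53/3 (C = -⅓*(-53) = 53/3 ≈ 17.667)
K(N) = -6*N
M = -322 (M = 3*(53/3 - 125) = 3*(-322/3) = -322)
S(y, k) = -334/3 (S(y, k) = (-12 - 322)/3 = (⅓)*(-334) = -334/3)
S(387, 493) - 438714 = -334/3 - 438714 = -1316476/3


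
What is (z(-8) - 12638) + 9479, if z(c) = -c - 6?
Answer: -3157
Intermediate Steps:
z(c) = -6 - c
(z(-8) - 12638) + 9479 = ((-6 - 1*(-8)) - 12638) + 9479 = ((-6 + 8) - 12638) + 9479 = (2 - 12638) + 9479 = -12636 + 9479 = -3157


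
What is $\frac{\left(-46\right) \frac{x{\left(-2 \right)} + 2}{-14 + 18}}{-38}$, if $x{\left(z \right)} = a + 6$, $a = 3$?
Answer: $\frac{253}{76} \approx 3.3289$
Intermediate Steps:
$x{\left(z \right)} = 9$ ($x{\left(z \right)} = 3 + 6 = 9$)
$\frac{\left(-46\right) \frac{x{\left(-2 \right)} + 2}{-14 + 18}}{-38} = \frac{\left(-46\right) \frac{9 + 2}{-14 + 18}}{-38} = - 46 \cdot \frac{11}{4} \left(- \frac{1}{38}\right) = - 46 \cdot 11 \cdot \frac{1}{4} \left(- \frac{1}{38}\right) = \left(-46\right) \frac{11}{4} \left(- \frac{1}{38}\right) = \left(- \frac{253}{2}\right) \left(- \frac{1}{38}\right) = \frac{253}{76}$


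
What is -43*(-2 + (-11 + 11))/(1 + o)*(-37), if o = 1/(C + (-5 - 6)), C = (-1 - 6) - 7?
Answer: -39775/12 ≈ -3314.6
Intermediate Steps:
C = -14 (C = -7 - 7 = -14)
o = -1/25 (o = 1/(-14 + (-5 - 6)) = 1/(-14 - 11) = 1/(-25) = -1/25 ≈ -0.040000)
-43*(-2 + (-11 + 11))/(1 + o)*(-37) = -43*(-2 + (-11 + 11))/(1 - 1/25)*(-37) = -43*(-2 + 0)/24/25*(-37) = -(-86)*25/24*(-37) = -43*(-25/12)*(-37) = (1075/12)*(-37) = -39775/12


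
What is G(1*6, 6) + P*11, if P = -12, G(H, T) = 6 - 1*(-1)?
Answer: -125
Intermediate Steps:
G(H, T) = 7 (G(H, T) = 6 + 1 = 7)
G(1*6, 6) + P*11 = 7 - 12*11 = 7 - 132 = -125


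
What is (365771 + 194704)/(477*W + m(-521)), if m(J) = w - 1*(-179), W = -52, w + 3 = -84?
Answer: -560475/24712 ≈ -22.680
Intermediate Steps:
w = -87 (w = -3 - 84 = -87)
m(J) = 92 (m(J) = -87 - 1*(-179) = -87 + 179 = 92)
(365771 + 194704)/(477*W + m(-521)) = (365771 + 194704)/(477*(-52) + 92) = 560475/(-24804 + 92) = 560475/(-24712) = 560475*(-1/24712) = -560475/24712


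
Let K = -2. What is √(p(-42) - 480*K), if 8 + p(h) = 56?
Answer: 12*√7 ≈ 31.749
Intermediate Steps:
p(h) = 48 (p(h) = -8 + 56 = 48)
√(p(-42) - 480*K) = √(48 - 480*(-2)) = √(48 + 960) = √1008 = 12*√7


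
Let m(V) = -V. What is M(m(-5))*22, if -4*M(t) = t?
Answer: -55/2 ≈ -27.500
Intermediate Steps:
M(t) = -t/4
M(m(-5))*22 = -(-1)*(-5)/4*22 = -¼*5*22 = -5/4*22 = -55/2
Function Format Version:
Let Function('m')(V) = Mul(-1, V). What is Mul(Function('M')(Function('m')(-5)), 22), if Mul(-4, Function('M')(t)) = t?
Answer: Rational(-55, 2) ≈ -27.500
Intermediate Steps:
Function('M')(t) = Mul(Rational(-1, 4), t)
Mul(Function('M')(Function('m')(-5)), 22) = Mul(Mul(Rational(-1, 4), Mul(-1, -5)), 22) = Mul(Mul(Rational(-1, 4), 5), 22) = Mul(Rational(-5, 4), 22) = Rational(-55, 2)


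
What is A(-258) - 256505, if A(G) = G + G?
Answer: -257021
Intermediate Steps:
A(G) = 2*G
A(-258) - 256505 = 2*(-258) - 256505 = -516 - 256505 = -257021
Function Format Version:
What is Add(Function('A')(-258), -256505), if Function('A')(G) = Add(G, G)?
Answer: -257021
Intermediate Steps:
Function('A')(G) = Mul(2, G)
Add(Function('A')(-258), -256505) = Add(Mul(2, -258), -256505) = Add(-516, -256505) = -257021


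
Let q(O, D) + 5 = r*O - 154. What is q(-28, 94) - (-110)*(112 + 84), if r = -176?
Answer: 26329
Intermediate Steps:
q(O, D) = -159 - 176*O (q(O, D) = -5 + (-176*O - 154) = -5 + (-154 - 176*O) = -159 - 176*O)
q(-28, 94) - (-110)*(112 + 84) = (-159 - 176*(-28)) - (-110)*(112 + 84) = (-159 + 4928) - (-110)*196 = 4769 - 1*(-21560) = 4769 + 21560 = 26329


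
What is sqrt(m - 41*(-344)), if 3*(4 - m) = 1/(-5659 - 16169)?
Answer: sqrt(1680480008587)/10914 ≈ 118.78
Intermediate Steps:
m = 261937/65484 (m = 4 - 1/(3*(-5659 - 16169)) = 4 - 1/3/(-21828) = 4 - 1/3*(-1/21828) = 4 + 1/65484 = 261937/65484 ≈ 4.0000)
sqrt(m - 41*(-344)) = sqrt(261937/65484 - 41*(-344)) = sqrt(261937/65484 + 14104) = sqrt(923848273/65484) = sqrt(1680480008587)/10914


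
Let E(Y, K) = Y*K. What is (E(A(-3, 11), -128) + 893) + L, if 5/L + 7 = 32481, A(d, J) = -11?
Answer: 74722679/32474 ≈ 2301.0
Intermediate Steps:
E(Y, K) = K*Y
L = 5/32474 (L = 5/(-7 + 32481) = 5/32474 ≈ 0.00015397)
(E(A(-3, 11), -128) + 893) + L = (-128*(-11) + 893) + 5/32474 = (1408 + 893) + 5/32474 = 2301 + 5/32474 = 74722679/32474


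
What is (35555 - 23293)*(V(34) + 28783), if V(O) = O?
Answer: 353354054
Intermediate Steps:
(35555 - 23293)*(V(34) + 28783) = (35555 - 23293)*(34 + 28783) = 12262*28817 = 353354054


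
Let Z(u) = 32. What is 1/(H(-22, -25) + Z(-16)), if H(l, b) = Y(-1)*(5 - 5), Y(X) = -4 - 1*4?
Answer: 1/32 ≈ 0.031250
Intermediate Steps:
Y(X) = -8 (Y(X) = -4 - 4 = -8)
H(l, b) = 0 (H(l, b) = -8*(5 - 5) = -8*0 = 0)
1/(H(-22, -25) + Z(-16)) = 1/(0 + 32) = 1/32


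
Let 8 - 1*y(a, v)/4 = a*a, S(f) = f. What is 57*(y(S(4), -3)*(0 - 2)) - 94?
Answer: 3554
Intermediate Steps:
y(a, v) = 32 - 4*a² (y(a, v) = 32 - 4*a*a = 32 - 4*a²)
57*(y(S(4), -3)*(0 - 2)) - 94 = 57*((32 - 4*4²)*(0 - 2)) - 94 = 57*((32 - 4*16)*(-2)) - 94 = 57*((32 - 64)*(-2)) - 94 = 57*(-32*(-2)) - 94 = 57*64 - 94 = 3648 - 94 = 3554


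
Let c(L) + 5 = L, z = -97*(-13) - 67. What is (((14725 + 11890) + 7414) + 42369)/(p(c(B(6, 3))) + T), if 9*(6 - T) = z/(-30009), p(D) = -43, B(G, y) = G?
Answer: -6877882746/3330601 ≈ -2065.1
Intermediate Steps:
z = 1194 (z = 1261 - 67 = 1194)
c(L) = -5 + L
T = 540560/90027 (T = 6 - 398/(3*(-30009)) = 6 - 398*(-1)/(3*30009) = 6 - 1/9*(-398/10003) = 6 + 398/90027 = 540560/90027 ≈ 6.0044)
(((14725 + 11890) + 7414) + 42369)/(p(c(B(6, 3))) + T) = (((14725 + 11890) + 7414) + 42369)/(-43 + 540560/90027) = ((26615 + 7414) + 42369)/(-3330601/90027) = (34029 + 42369)*(-90027/3330601) = 76398*(-90027/3330601) = -6877882746/3330601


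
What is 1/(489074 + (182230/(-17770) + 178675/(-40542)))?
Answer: 72043134/35233367415575 ≈ 2.0447e-6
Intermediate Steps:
1/(489074 + (182230/(-17770) + 178675/(-40542))) = 1/(489074 + (182230*(-1/17770) + 178675*(-1/40542))) = 1/(489074 + (-18223/1777 - 178675/40542)) = 1/(489074 - 1056302341/72043134) = 1/(35233367415575/72043134) = 72043134/35233367415575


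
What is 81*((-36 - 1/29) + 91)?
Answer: 129114/29 ≈ 4452.2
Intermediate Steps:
81*((-36 - 1/29) + 91) = 81*(-1045/29 + 91) = 81*(1594/29) = 129114/29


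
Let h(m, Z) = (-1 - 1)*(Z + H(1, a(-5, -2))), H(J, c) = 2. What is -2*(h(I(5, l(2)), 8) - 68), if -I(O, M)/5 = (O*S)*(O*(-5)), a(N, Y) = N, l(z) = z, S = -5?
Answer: 176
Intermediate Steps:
I(O, M) = -125*O² (I(O, M) = -5*O*(-5)*O*(-5) = -5*(-5*O)*(-5*O) = -125*O²)
h(m, Z) = -4 - 2*Z (h(m, Z) = (-1 - 1)*(Z + 2) = -2*(2 + Z) = -4 - 2*Z)
-2*(h(I(5, l(2)), 8) - 68) = -2*((-4 - 2*8) - 68) = -2*((-4 - 16) - 68) = -2*(-20 - 68) = -2*(-88) = 176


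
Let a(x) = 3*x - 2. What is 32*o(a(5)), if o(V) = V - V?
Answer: 0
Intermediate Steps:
a(x) = -2 + 3*x
o(V) = 0
32*o(a(5)) = 32*0 = 0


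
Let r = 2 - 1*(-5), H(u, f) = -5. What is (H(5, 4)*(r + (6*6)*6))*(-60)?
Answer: 66900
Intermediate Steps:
r = 7 (r = 2 + 5 = 7)
(H(5, 4)*(r + (6*6)*6))*(-60) = -5*(7 + (6*6)*6)*(-60) = -5*(7 + 36*6)*(-60) = -5*(7 + 216)*(-60) = -5*223*(-60) = -1115*(-60) = 66900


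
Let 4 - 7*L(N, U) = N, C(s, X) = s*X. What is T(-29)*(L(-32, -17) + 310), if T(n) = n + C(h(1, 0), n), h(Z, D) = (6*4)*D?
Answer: -63974/7 ≈ -9139.1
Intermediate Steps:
h(Z, D) = 24*D
C(s, X) = X*s
L(N, U) = 4/7 - N/7
T(n) = n (T(n) = n + n*(24*0) = n + n*0 = n + 0 = n)
T(-29)*(L(-32, -17) + 310) = -29*((4/7 - ⅐*(-32)) + 310) = -29*((4/7 + 32/7) + 310) = -29*(36/7 + 310) = -29*2206/7 = -63974/7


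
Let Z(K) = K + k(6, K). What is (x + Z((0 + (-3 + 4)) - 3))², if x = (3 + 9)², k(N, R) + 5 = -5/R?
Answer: 77841/4 ≈ 19460.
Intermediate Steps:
k(N, R) = -5 - 5/R
x = 144 (x = 12² = 144)
Z(K) = -5 + K - 5/K (Z(K) = K + (-5 - 5/K) = -5 + K - 5/K)
(x + Z((0 + (-3 + 4)) - 3))² = (144 + (-5 + ((0 + (-3 + 4)) - 3) - 5/((0 + (-3 + 4)) - 3)))² = (144 + (-5 + ((0 + 1) - 3) - 5/((0 + 1) - 3)))² = (144 + (-5 + (1 - 3) - 5/(1 - 3)))² = (144 + (-5 - 2 - 5/(-2)))² = (144 + (-5 - 2 - 5*(-½)))² = (144 + (-5 - 2 + 5/2))² = (144 - 9/2)² = (279/2)² = 77841/4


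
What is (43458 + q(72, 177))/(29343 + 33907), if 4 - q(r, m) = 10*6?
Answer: 21701/31625 ≈ 0.68620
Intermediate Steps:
q(r, m) = -56 (q(r, m) = 4 - 10*6 = 4 - 1*60 = 4 - 60 = -56)
(43458 + q(72, 177))/(29343 + 33907) = (43458 - 56)/(29343 + 33907) = 43402/63250 = 43402*(1/63250) = 21701/31625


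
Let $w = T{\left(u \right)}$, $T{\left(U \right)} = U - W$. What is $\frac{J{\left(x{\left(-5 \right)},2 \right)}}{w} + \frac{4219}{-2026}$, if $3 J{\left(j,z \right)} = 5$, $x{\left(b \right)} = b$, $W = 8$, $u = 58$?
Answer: $- \frac{31136}{15195} \approx -2.0491$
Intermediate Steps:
$T{\left(U \right)} = -8 + U$ ($T{\left(U \right)} = U - 8 = -8 + U$)
$J{\left(j,z \right)} = \frac{5}{3}$ ($J{\left(j,z \right)} = \frac{1}{3} \cdot 5 = \frac{5}{3}$)
$w = 50$ ($w = -8 + 58 = 50$)
$\frac{J{\left(x{\left(-5 \right)},2 \right)}}{w} + \frac{4219}{-2026} = \frac{5}{3 \cdot 50} + \frac{4219}{-2026} = \frac{5}{3} \cdot \frac{1}{50} + 4219 \left(- \frac{1}{2026}\right) = \frac{1}{30} - \frac{4219}{2026} = - \frac{31136}{15195}$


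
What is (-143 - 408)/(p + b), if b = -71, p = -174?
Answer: 551/245 ≈ 2.2490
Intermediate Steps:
(-143 - 408)/(p + b) = (-143 - 408)/(-174 - 71) = -551/(-245) = -551*(-1/245) = 551/245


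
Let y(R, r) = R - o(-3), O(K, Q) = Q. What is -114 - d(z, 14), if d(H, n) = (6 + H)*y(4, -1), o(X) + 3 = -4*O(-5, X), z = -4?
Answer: -104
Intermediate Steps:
o(X) = -3 - 4*X
y(R, r) = -9 + R (y(R, r) = R - (-3 - 4*(-3)) = R - (-3 + 12) = R - 1*9 = R - 9 = -9 + R)
d(H, n) = -30 - 5*H (d(H, n) = (6 + H)*(-9 + 4) = (6 + H)*(-5) = -30 - 5*H)
-114 - d(z, 14) = -114 - (-30 - 5*(-4)) = -114 - (-30 + 20) = -114 - 1*(-10) = -114 + 10 = -104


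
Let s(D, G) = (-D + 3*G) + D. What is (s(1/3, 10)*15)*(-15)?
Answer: -6750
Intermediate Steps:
s(D, G) = 3*G
(s(1/3, 10)*15)*(-15) = ((3*10)*15)*(-15) = (30*15)*(-15) = 450*(-15) = -6750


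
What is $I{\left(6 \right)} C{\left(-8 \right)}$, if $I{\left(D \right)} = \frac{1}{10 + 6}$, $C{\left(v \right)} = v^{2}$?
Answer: $4$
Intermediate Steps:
$I{\left(D \right)} = \frac{1}{16}$
$I{\left(6 \right)} C{\left(-8 \right)} = \frac{\left(-8\right)^{2}}{16} = \frac{1}{16} \cdot 64 = 4$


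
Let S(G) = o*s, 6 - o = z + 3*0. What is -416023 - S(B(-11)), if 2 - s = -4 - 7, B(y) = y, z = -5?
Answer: -416166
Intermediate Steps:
s = 13 (s = 2 - (-4 - 7) = 2 - 1*(-11) = 2 + 11 = 13)
o = 11 (o = 6 - (-5 + 3*0) = 6 - (-5 + 0) = 6 - 1*(-5) = 6 + 5 = 11)
S(G) = 143 (S(G) = 11*13 = 143)
-416023 - S(B(-11)) = -416023 - 1*143 = -416023 - 143 = -416166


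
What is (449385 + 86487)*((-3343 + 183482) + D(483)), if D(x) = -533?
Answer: 96245826432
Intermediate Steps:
(449385 + 86487)*((-3343 + 183482) + D(483)) = (449385 + 86487)*((-3343 + 183482) - 533) = 535872*(180139 - 533) = 535872*179606 = 96245826432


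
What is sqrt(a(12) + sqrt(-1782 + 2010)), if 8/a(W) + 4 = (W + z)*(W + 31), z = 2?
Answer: sqrt(1196 + 178802*sqrt(57))/299 ≈ 3.8876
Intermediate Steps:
a(W) = 8/(-4 + (2 + W)*(31 + W)) (a(W) = 8/(-4 + (W + 2)*(W + 31)) = 8/(-4 + (2 + W)*(31 + W)))
sqrt(a(12) + sqrt(-1782 + 2010)) = sqrt(8/(58 + 12**2 + 33*12) + sqrt(-1782 + 2010)) = sqrt(8/(58 + 144 + 396) + sqrt(228)) = sqrt(8/598 + 2*sqrt(57)) = sqrt(8*(1/598) + 2*sqrt(57)) = sqrt(4/299 + 2*sqrt(57))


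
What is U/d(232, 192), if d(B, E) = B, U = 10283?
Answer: 10283/232 ≈ 44.323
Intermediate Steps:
U/d(232, 192) = 10283/232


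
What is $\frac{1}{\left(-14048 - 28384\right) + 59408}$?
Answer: $\frac{1}{16976} \approx 5.8907 \cdot 10^{-5}$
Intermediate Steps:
$\frac{1}{\left(-14048 - 28384\right) + 59408} = \frac{1}{-42432 + 59408} = \frac{1}{16976}$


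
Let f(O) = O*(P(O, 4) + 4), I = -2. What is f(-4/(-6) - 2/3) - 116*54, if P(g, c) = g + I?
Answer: -6264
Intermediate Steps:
P(g, c) = -2 + g (P(g, c) = g - 2 = -2 + g)
f(O) = O*(2 + O) (f(O) = O*((-2 + O) + 4) = O*(2 + O))
f(-4/(-6) - 2/3) - 116*54 = (-4/(-6) - 2/3)*(2 + (-4/(-6) - 2/3)) - 116*54 = (-4*(-⅙) - 2*⅓)*(2 + (-4*(-⅙) - 2*⅓)) - 6264 = (⅔ - ⅔)*(2 + (⅔ - ⅔)) - 6264 = 0*(2 + 0) - 6264 = 0*2 - 6264 = 0 - 6264 = -6264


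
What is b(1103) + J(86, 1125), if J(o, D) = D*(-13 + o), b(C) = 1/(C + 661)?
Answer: 144868501/1764 ≈ 82125.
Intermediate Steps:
b(C) = 1/(661 + C)
b(1103) + J(86, 1125) = 1/(661 + 1103) + 1125*(-13 + 86) = 1/1764 + 1125*73 = 1/1764 + 82125 = 144868501/1764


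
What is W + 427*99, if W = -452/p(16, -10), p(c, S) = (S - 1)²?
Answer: 5114581/121 ≈ 42269.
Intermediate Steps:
p(c, S) = (-1 + S)²
W = -452/121 (W = -452/(-1 - 10)² = -452/((-11)²) = -452/121 ≈ -3.7355)
W + 427*99 = -452/121 + 427*99 = -452/121 + 42273 = 5114581/121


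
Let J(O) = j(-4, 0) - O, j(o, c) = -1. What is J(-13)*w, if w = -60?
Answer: -720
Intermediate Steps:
J(O) = -1 - O
J(-13)*w = (-1 - 1*(-13))*(-60) = (-1 + 13)*(-60) = 12*(-60) = -720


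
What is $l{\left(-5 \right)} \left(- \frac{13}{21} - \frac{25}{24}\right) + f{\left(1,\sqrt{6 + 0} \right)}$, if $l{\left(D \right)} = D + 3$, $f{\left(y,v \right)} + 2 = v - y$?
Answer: $\frac{9}{28} + \sqrt{6} \approx 2.7709$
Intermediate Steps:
$f{\left(y,v \right)} = -2 + v - y$ ($f{\left(y,v \right)} = -2 + \left(v - y\right) = -2 + v - y$)
$l{\left(D \right)} = 3 + D$
$l{\left(-5 \right)} \left(- \frac{13}{21} - \frac{25}{24}\right) + f{\left(1,\sqrt{6 + 0} \right)} = \left(3 - 5\right) \left(- \frac{13}{21} - \frac{25}{24}\right) - \left(3 - \sqrt{6 + 0}\right) = - 2 \left(\left(-13\right) \frac{1}{21} - \frac{25}{24}\right) - \left(3 - \sqrt{6}\right) = - 2 \left(- \frac{13}{21} - \frac{25}{24}\right) - \left(3 - \sqrt{6}\right) = \left(-2\right) \left(- \frac{93}{56}\right) - \left(3 - \sqrt{6}\right) = \frac{93}{28} - \left(3 - \sqrt{6}\right) = \frac{9}{28} + \sqrt{6}$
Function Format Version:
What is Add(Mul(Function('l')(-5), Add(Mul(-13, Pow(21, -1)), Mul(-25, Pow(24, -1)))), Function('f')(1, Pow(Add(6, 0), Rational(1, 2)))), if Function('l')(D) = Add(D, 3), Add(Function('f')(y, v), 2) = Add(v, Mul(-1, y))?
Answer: Add(Rational(9, 28), Pow(6, Rational(1, 2))) ≈ 2.7709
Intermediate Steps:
Function('f')(y, v) = Add(-2, v, Mul(-1, y)) (Function('f')(y, v) = Add(-2, Add(v, Mul(-1, y))) = Add(-2, v, Mul(-1, y)))
Function('l')(D) = Add(3, D)
Add(Mul(Function('l')(-5), Add(Mul(-13, Pow(21, -1)), Mul(-25, Pow(24, -1)))), Function('f')(1, Pow(Add(6, 0), Rational(1, 2)))) = Add(Mul(Add(3, -5), Add(Mul(-13, Pow(21, -1)), Mul(-25, Pow(24, -1)))), Add(-2, Pow(Add(6, 0), Rational(1, 2)), Mul(-1, 1))) = Add(Mul(-2, Add(Mul(-13, Rational(1, 21)), Mul(-25, Rational(1, 24)))), Add(-2, Pow(6, Rational(1, 2)), -1)) = Add(Mul(-2, Add(Rational(-13, 21), Rational(-25, 24))), Add(-3, Pow(6, Rational(1, 2)))) = Add(Mul(-2, Rational(-93, 56)), Add(-3, Pow(6, Rational(1, 2)))) = Add(Rational(93, 28), Add(-3, Pow(6, Rational(1, 2)))) = Add(Rational(9, 28), Pow(6, Rational(1, 2)))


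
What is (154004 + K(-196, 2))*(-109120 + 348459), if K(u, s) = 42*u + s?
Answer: 34889403386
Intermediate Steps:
K(u, s) = s + 42*u
(154004 + K(-196, 2))*(-109120 + 348459) = (154004 + (2 + 42*(-196)))*(-109120 + 348459) = (154004 + (2 - 8232))*239339 = (154004 - 8230)*239339 = 145774*239339 = 34889403386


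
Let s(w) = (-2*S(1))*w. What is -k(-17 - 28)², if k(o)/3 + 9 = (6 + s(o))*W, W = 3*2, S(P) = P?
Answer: -2893401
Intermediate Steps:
s(w) = -2*w (s(w) = (-2*1)*w = -2*w)
W = 6
k(o) = 81 - 36*o (k(o) = -27 + 3*((6 - 2*o)*6) = -27 + 3*(36 - 12*o) = -27 + (108 - 36*o) = 81 - 36*o)
-k(-17 - 28)² = -(81 - 36*(-17 - 28))² = -(81 - 36*(-45))² = -(81 + 1620)² = -1*1701² = -1*2893401 = -2893401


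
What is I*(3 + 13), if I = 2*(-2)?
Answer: -64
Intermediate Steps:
I = -4
I*(3 + 13) = -4*(3 + 13) = -4*16 = -64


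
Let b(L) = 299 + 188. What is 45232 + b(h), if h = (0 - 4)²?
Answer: 45719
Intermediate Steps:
h = 16 (h = (-4)² = 16)
b(L) = 487
45232 + b(h) = 45232 + 487 = 45719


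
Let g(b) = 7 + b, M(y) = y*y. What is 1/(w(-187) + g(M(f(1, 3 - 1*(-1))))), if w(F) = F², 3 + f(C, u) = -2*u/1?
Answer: 1/35097 ≈ 2.8492e-5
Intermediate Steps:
f(C, u) = -3 - 2*u (f(C, u) = -3 - 2*u/1 = -3 - 2*u*1 = -3 - 2*u)
M(y) = y²
1/(w(-187) + g(M(f(1, 3 - 1*(-1))))) = 1/((-187)² + (7 + (-3 - 2*(3 - 1*(-1)))²)) = 1/(34969 + (7 + (-3 - 2*(3 + 1))²)) = 1/(34969 + (7 + (-3 - 2*4)²)) = 1/(34969 + (7 + (-3 - 8)²)) = 1/(34969 + (7 + (-11)²)) = 1/(34969 + (7 + 121)) = 1/(34969 + 128) = 1/35097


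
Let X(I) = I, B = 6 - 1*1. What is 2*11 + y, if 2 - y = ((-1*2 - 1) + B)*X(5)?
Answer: 14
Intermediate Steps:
B = 5 (B = 6 - 1 = 5)
y = -8 (y = 2 - ((-1*2 - 1) + 5)*5 = 2 - ((-2 - 1) + 5)*5 = 2 - (-3 + 5)*5 = 2 - 2*5 = 2 - 1*10 = 2 - 10 = -8)
2*11 + y = 2*11 - 8 = 22 - 8 = 14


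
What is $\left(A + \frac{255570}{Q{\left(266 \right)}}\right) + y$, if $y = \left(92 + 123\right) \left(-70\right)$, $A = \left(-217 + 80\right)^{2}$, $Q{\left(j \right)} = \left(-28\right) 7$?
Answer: $\frac{33811}{14} \approx 2415.1$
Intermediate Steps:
$Q{\left(j \right)} = -196$
$A = 18769$ ($A = \left(-137\right)^{2} = 18769$)
$y = -15050$ ($y = 215 \left(-70\right) = -15050$)
$\left(A + \frac{255570}{Q{\left(266 \right)}}\right) + y = \left(18769 + \frac{255570}{-196}\right) - 15050 = \left(18769 + 255570 \left(- \frac{1}{196}\right)\right) - 15050 = \left(18769 - \frac{18255}{14}\right) - 15050 = \frac{244511}{14} - 15050 = \frac{33811}{14}$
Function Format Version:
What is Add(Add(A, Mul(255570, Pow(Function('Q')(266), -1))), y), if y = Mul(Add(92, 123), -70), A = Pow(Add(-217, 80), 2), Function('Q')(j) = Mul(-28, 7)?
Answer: Rational(33811, 14) ≈ 2415.1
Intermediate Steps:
Function('Q')(j) = -196
A = 18769 (A = Pow(-137, 2) = 18769)
y = -15050 (y = Mul(215, -70) = -15050)
Add(Add(A, Mul(255570, Pow(Function('Q')(266), -1))), y) = Add(Add(18769, Mul(255570, Pow(-196, -1))), -15050) = Add(Add(18769, Mul(255570, Rational(-1, 196))), -15050) = Add(Add(18769, Rational(-18255, 14)), -15050) = Add(Rational(244511, 14), -15050) = Rational(33811, 14)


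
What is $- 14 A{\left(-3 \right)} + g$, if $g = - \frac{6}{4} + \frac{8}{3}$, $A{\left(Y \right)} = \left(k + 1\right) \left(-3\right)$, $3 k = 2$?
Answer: $\frac{427}{6} \approx 71.167$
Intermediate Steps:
$k = \frac{2}{3}$ ($k = \frac{1}{3} \cdot 2 = \frac{2}{3} \approx 0.66667$)
$A{\left(Y \right)} = -5$ ($A{\left(Y \right)} = \left(\frac{2}{3} + 1\right) \left(-3\right) = \frac{5}{3} \left(-3\right) = -5$)
$g = \frac{7}{6}$ ($g = \left(-6\right) \frac{1}{4} + 8 \cdot \frac{1}{3} = - \frac{3}{2} + \frac{8}{3} = \frac{7}{6} \approx 1.1667$)
$- 14 A{\left(-3 \right)} + g = \left(-14\right) \left(-5\right) + \frac{7}{6} = 70 + \frac{7}{6} = \frac{427}{6}$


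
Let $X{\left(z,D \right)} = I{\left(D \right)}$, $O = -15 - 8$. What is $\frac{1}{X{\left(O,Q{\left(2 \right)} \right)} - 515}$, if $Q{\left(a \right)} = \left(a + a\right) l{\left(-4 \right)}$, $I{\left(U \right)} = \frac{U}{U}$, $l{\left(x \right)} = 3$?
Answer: $- \frac{1}{514} \approx -0.0019455$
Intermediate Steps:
$I{\left(U \right)} = 1$
$O = -23$
$Q{\left(a \right)} = 6 a$ ($Q{\left(a \right)} = \left(a + a\right) 3 = 2 a 3 = 6 a$)
$X{\left(z,D \right)} = 1$
$\frac{1}{X{\left(O,Q{\left(2 \right)} \right)} - 515} = \frac{1}{1 - 515} = \frac{1}{-514} = - \frac{1}{514}$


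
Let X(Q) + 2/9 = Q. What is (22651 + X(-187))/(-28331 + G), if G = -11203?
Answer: -101087/177903 ≈ -0.56821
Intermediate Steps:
X(Q) = -2/9 + Q
(22651 + X(-187))/(-28331 + G) = (22651 + (-2/9 - 187))/(-28331 - 11203) = (22651 - 1685/9)/(-39534) = (202174/9)*(-1/39534) = -101087/177903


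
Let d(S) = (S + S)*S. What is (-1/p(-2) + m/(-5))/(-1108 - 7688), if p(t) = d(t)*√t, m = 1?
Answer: 1/43980 - I*√2/140736 ≈ 2.2738e-5 - 1.0049e-5*I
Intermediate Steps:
d(S) = 2*S² (d(S) = (2*S)*S = 2*S²)
p(t) = 2*t^(5/2) (p(t) = (2*t²)*√t = 2*t^(5/2))
(-1/p(-2) + m/(-5))/(-1108 - 7688) = (-1/(2*(-2)^(5/2)) + 1/(-5))/(-1108 - 7688) = (-1/(2*(4*I*√2)) + 1*(-⅕))/(-8796) = (-1/(8*I*√2) - ⅕)*(-1/8796) = (-(-1)*I*√2/16 - ⅕)*(-1/8796) = (I*√2/16 - ⅕)*(-1/8796) = (-⅕ + I*√2/16)*(-1/8796) = 1/43980 - I*√2/140736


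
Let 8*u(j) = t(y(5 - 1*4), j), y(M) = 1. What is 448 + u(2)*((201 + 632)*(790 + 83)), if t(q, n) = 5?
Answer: 3639629/8 ≈ 4.5495e+5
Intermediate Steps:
u(j) = 5/8 (u(j) = (⅛)*5 = 5/8)
448 + u(2)*((201 + 632)*(790 + 83)) = 448 + 5*((201 + 632)*(790 + 83))/8 = 448 + 5*(833*873)/8 = 448 + (5/8)*727209 = 448 + 3636045/8 = 3639629/8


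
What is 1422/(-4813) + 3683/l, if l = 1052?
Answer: 16230335/5063276 ≈ 3.2055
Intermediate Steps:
1422/(-4813) + 3683/l = 1422/(-4813) + 3683/1052 = 1422*(-1/4813) + 3683*(1/1052) = -1422/4813 + 3683/1052 = 16230335/5063276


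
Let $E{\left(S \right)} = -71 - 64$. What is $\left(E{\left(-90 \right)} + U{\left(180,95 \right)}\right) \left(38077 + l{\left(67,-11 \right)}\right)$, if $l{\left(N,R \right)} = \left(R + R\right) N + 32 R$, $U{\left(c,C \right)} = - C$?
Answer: $-8337730$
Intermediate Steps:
$E{\left(S \right)} = -135$ ($E{\left(S \right)} = -71 - 64 = -135$)
$l{\left(N,R \right)} = 32 R + 2 N R$ ($l{\left(N,R \right)} = 2 R N + 32 R = 2 N R + 32 R = 32 R + 2 N R$)
$\left(E{\left(-90 \right)} + U{\left(180,95 \right)}\right) \left(38077 + l{\left(67,-11 \right)}\right) = \left(-135 - 95\right) \left(38077 + 2 \left(-11\right) \left(16 + 67\right)\right) = \left(-135 - 95\right) \left(38077 + 2 \left(-11\right) 83\right) = - 230 \left(38077 - 1826\right) = \left(-230\right) 36251 = -8337730$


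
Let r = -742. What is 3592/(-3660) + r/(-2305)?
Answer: -278192/421815 ≈ -0.65951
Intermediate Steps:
3592/(-3660) + r/(-2305) = 3592/(-3660) - 742/(-2305) = 3592*(-1/3660) - 742*(-1/2305) = -898/915 + 742/2305 = -278192/421815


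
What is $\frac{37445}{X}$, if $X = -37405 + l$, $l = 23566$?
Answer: $- \frac{37445}{13839} \approx -2.7058$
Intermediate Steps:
$X = -13839$ ($X = -37405 + 23566 = -13839$)
$\frac{37445}{X} = \frac{37445}{-13839} = 37445 \left(- \frac{1}{13839}\right) = - \frac{37445}{13839}$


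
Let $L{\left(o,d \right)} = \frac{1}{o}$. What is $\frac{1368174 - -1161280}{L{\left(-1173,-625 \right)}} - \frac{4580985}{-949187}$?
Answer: $- \frac{2816284849041369}{949187} \approx -2.967 \cdot 10^{9}$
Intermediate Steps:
$\frac{1368174 - -1161280}{L{\left(-1173,-625 \right)}} - \frac{4580985}{-949187} = \frac{1368174 - -1161280}{\frac{1}{-1173}} - \frac{4580985}{-949187} = \frac{1368174 + 1161280}{- \frac{1}{1173}} - - \frac{4580985}{949187} = 2529454 \left(-1173\right) + \frac{4580985}{949187} = -2967049542 + \frac{4580985}{949187} = - \frac{2816284849041369}{949187}$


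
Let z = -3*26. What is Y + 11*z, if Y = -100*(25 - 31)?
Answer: -258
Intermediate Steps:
z = -78
Y = 600 (Y = -100*(-6) = 600)
Y + 11*z = 600 + 11*(-78) = 600 - 858 = -258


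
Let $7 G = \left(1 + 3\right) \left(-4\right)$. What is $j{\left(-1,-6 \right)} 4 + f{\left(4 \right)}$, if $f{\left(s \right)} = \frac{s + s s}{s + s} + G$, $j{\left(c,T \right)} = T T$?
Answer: $\frac{2019}{14} \approx 144.21$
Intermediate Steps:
$G = - \frac{16}{7}$ ($G = \frac{\left(1 + 3\right) \left(-4\right)}{7} = \frac{4 \left(-4\right)}{7} = \frac{1}{7} \left(-16\right) = - \frac{16}{7} \approx -2.2857$)
$j{\left(c,T \right)} = T^{2}$
$f{\left(s \right)} = - \frac{16}{7} + \frac{s + s^{2}}{2 s}$ ($f{\left(s \right)} = \frac{s + s s}{s + s} - \frac{16}{7} = \frac{s + s^{2}}{2 s} - \frac{16}{7} = - \frac{16}{7} + \frac{s + s^{2}}{2 s}$)
$j{\left(-1,-6 \right)} 4 + f{\left(4 \right)} = \left(-6\right)^{2} \cdot 4 + \left(- \frac{25}{14} + \frac{1}{2} \cdot 4\right) = 36 \cdot 4 + \left(- \frac{25}{14} + 2\right) = 144 + \frac{3}{14} = \frac{2019}{14}$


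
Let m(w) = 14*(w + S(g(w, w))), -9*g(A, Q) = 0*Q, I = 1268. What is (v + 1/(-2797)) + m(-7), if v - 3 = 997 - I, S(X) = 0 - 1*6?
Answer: -1258651/2797 ≈ -450.00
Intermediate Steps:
g(A, Q) = 0 (g(A, Q) = -0*Q = -1/9*0 = 0)
S(X) = -6 (S(X) = 0 - 6 = -6)
m(w) = -84 + 14*w (m(w) = 14*(w - 6) = 14*(-6 + w) = -84 + 14*w)
v = -268 (v = 3 + (997 - 1*1268) = 3 + (997 - 1268) = 3 - 271 = -268)
(v + 1/(-2797)) + m(-7) = (-268 + 1/(-2797)) + (-84 + 14*(-7)) = (-268 - 1/2797) + (-84 - 98) = -749597/2797 - 182 = -1258651/2797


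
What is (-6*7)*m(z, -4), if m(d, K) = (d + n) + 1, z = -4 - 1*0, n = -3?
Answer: 252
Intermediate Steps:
z = -4 (z = -4 + 0 = -4)
m(d, K) = -2 + d (m(d, K) = (d - 3) + 1 = (-3 + d) + 1 = -2 + d)
(-6*7)*m(z, -4) = (-6*7)*(-2 - 4) = -42*(-6) = 252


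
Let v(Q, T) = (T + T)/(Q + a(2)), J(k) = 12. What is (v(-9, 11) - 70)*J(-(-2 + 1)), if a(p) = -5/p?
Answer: -19848/23 ≈ -862.96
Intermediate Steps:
v(Q, T) = 2*T/(-5/2 + Q) (v(Q, T) = (T + T)/(Q - 5/2) = (2*T)/(Q - 5*½) = (2*T)/(Q - 5/2) = (2*T)/(-5/2 + Q) = 2*T/(-5/2 + Q))
(v(-9, 11) - 70)*J(-(-2 + 1)) = (4*11/(-5 + 2*(-9)) - 70)*12 = (4*11/(-5 - 18) - 70)*12 = (4*11/(-23) - 70)*12 = (4*11*(-1/23) - 70)*12 = (-44/23 - 70)*12 = -1654/23*12 = -19848/23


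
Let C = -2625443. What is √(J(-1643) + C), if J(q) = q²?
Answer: √74006 ≈ 272.04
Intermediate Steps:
√(J(-1643) + C) = √((-1643)² - 2625443) = √(2699449 - 2625443) = √74006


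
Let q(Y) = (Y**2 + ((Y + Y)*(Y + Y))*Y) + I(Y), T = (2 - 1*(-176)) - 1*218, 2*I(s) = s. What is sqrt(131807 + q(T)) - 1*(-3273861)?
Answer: 3273861 + I*sqrt(122613) ≈ 3.2739e+6 + 350.16*I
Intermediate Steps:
I(s) = s/2
T = -40 (T = (2 + 176) - 218 = 178 - 218 = -40)
q(Y) = Y**2 + Y/2 + 4*Y**3 (q(Y) = (Y**2 + ((Y + Y)*(Y + Y))*Y) + Y/2 = (Y**2 + ((2*Y)*(2*Y))*Y) + Y/2 = (Y**2 + (4*Y**2)*Y) + Y/2 = (Y**2 + 4*Y**3) + Y/2 = Y**2 + Y/2 + 4*Y**3)
sqrt(131807 + q(T)) - 1*(-3273861) = sqrt(131807 - 40*(1/2 - 40 + 4*(-40)**2)) - 1*(-3273861) = sqrt(131807 - 40*(1/2 - 40 + 4*1600)) + 3273861 = sqrt(131807 - 40*(1/2 - 40 + 6400)) + 3273861 = sqrt(131807 - 40*12721/2) + 3273861 = sqrt(131807 - 254420) + 3273861 = sqrt(-122613) + 3273861 = I*sqrt(122613) + 3273861 = 3273861 + I*sqrt(122613)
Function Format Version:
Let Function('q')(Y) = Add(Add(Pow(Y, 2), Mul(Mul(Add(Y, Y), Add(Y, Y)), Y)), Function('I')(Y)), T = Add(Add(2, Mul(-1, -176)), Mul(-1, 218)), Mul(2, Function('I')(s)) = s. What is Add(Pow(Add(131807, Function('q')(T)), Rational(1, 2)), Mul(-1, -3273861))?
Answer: Add(3273861, Mul(I, Pow(122613, Rational(1, 2)))) ≈ Add(3.2739e+6, Mul(350.16, I))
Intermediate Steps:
Function('I')(s) = Mul(Rational(1, 2), s)
T = -40 (T = Add(Add(2, 176), -218) = Add(178, -218) = -40)
Function('q')(Y) = Add(Pow(Y, 2), Mul(Rational(1, 2), Y), Mul(4, Pow(Y, 3))) (Function('q')(Y) = Add(Add(Pow(Y, 2), Mul(Mul(Add(Y, Y), Add(Y, Y)), Y)), Mul(Rational(1, 2), Y)) = Add(Add(Pow(Y, 2), Mul(Mul(Mul(2, Y), Mul(2, Y)), Y)), Mul(Rational(1, 2), Y)) = Add(Add(Pow(Y, 2), Mul(Mul(4, Pow(Y, 2)), Y)), Mul(Rational(1, 2), Y)) = Add(Add(Pow(Y, 2), Mul(4, Pow(Y, 3))), Mul(Rational(1, 2), Y)) = Add(Pow(Y, 2), Mul(Rational(1, 2), Y), Mul(4, Pow(Y, 3))))
Add(Pow(Add(131807, Function('q')(T)), Rational(1, 2)), Mul(-1, -3273861)) = Add(Pow(Add(131807, Mul(-40, Add(Rational(1, 2), -40, Mul(4, Pow(-40, 2))))), Rational(1, 2)), Mul(-1, -3273861)) = Add(Pow(Add(131807, Mul(-40, Add(Rational(1, 2), -40, Mul(4, 1600)))), Rational(1, 2)), 3273861) = Add(Pow(Add(131807, Mul(-40, Add(Rational(1, 2), -40, 6400))), Rational(1, 2)), 3273861) = Add(Pow(Add(131807, Mul(-40, Rational(12721, 2))), Rational(1, 2)), 3273861) = Add(Pow(Add(131807, -254420), Rational(1, 2)), 3273861) = Add(Pow(-122613, Rational(1, 2)), 3273861) = Add(Mul(I, Pow(122613, Rational(1, 2))), 3273861) = Add(3273861, Mul(I, Pow(122613, Rational(1, 2))))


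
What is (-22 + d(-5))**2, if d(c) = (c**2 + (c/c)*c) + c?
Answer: 49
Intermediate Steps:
d(c) = c**2 + 2*c (d(c) = (c**2 + 1*c) + c = (c**2 + c) + c = (c + c**2) + c = c**2 + 2*c)
(-22 + d(-5))**2 = (-22 - 5*(2 - 5))**2 = (-22 - 5*(-3))**2 = (-22 + 15)**2 = (-7)**2 = 49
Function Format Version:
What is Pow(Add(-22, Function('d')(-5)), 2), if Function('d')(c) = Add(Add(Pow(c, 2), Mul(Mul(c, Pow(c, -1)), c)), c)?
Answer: 49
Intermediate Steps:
Function('d')(c) = Add(Pow(c, 2), Mul(2, c)) (Function('d')(c) = Add(Add(Pow(c, 2), Mul(1, c)), c) = Add(Add(Pow(c, 2), c), c) = Add(Add(c, Pow(c, 2)), c) = Add(Pow(c, 2), Mul(2, c)))
Pow(Add(-22, Function('d')(-5)), 2) = Pow(Add(-22, Mul(-5, Add(2, -5))), 2) = Pow(Add(-22, Mul(-5, -3)), 2) = Pow(Add(-22, 15), 2) = Pow(-7, 2) = 49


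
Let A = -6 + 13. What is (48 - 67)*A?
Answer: -133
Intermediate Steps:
A = 7
(48 - 67)*A = (48 - 67)*7 = -19*7 = -133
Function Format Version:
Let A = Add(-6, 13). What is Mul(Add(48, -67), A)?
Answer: -133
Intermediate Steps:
A = 7
Mul(Add(48, -67), A) = Mul(Add(48, -67), 7) = Mul(-19, 7) = -133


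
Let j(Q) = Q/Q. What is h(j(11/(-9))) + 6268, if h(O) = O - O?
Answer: 6268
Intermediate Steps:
j(Q) = 1
h(O) = 0
h(j(11/(-9))) + 6268 = 0 + 6268 = 6268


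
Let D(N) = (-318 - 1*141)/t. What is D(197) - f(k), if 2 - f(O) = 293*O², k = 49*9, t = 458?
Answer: 26098181939/458 ≈ 5.6983e+7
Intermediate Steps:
k = 441
D(N) = -459/458 (D(N) = (-318 - 1*141)/458 = (-318 - 141)*(1/458) = -459*1/458 = -459/458)
f(O) = 2 - 293*O²
D(197) - f(k) = -459/458 - (2 - 293*441²) = -459/458 - (2 - 293*194481) = -459/458 - (2 - 56982933) = -459/458 - 1*(-56982931) = -459/458 + 56982931 = 26098181939/458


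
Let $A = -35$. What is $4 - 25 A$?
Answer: $879$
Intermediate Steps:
$4 - 25 A = 4 - -875 = 4 + 875 = 879$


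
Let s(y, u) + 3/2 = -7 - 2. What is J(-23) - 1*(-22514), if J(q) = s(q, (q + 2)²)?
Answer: 45007/2 ≈ 22504.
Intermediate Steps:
s(y, u) = -21/2 (s(y, u) = -3/2 + (-7 - 2) = -3/2 - 9 = -21/2)
J(q) = -21/2
J(-23) - 1*(-22514) = -21/2 - 1*(-22514) = -21/2 + 22514 = 45007/2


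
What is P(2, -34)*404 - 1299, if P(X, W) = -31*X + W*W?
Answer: 440677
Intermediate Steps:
P(X, W) = W² - 31*X (P(X, W) = -31*X + W² = W² - 31*X)
P(2, -34)*404 - 1299 = ((-34)² - 31*2)*404 - 1299 = (1156 - 62)*404 - 1299 = 1094*404 - 1299 = 441976 - 1299 = 440677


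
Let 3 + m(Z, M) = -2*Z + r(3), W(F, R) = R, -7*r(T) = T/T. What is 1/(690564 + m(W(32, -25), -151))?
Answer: 7/4834276 ≈ 1.4480e-6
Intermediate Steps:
r(T) = -⅐ (r(T) = -T/(7*T) = -⅐*1 = -⅐)
m(Z, M) = -22/7 - 2*Z (m(Z, M) = -3 + (-2*Z - ⅐) = -3 + (-⅐ - 2*Z) = -22/7 - 2*Z)
1/(690564 + m(W(32, -25), -151)) = 1/(690564 + (-22/7 - 2*(-25))) = 1/(690564 + (-22/7 + 50)) = 1/(690564 + 328/7) = 1/(4834276/7) = 7/4834276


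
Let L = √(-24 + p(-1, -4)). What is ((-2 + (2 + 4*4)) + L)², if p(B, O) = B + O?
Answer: (16 + I*√29)² ≈ 227.0 + 172.33*I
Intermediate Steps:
L = I*√29 (L = √(-24 + (-1 - 4)) = √(-24 - 5) = √(-29) = I*√29 ≈ 5.3852*I)
((-2 + (2 + 4*4)) + L)² = ((-2 + (2 + 4*4)) + I*√29)² = ((-2 + (2 + 16)) + I*√29)² = ((-2 + 18) + I*√29)² = (16 + I*√29)²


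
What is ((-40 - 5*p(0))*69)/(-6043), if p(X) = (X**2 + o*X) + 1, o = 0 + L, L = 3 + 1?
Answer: 3105/6043 ≈ 0.51382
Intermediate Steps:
L = 4
o = 4 (o = 0 + 4 = 4)
p(X) = 1 + X**2 + 4*X (p(X) = (X**2 + 4*X) + 1 = 1 + X**2 + 4*X)
((-40 - 5*p(0))*69)/(-6043) = ((-40 - 5*(1 + 0**2 + 4*0))*69)/(-6043) = ((-40 - 5*(1 + 0 + 0))*69)*(-1/6043) = ((-40 - 5*1)*69)*(-1/6043) = ((-40 - 5)*69)*(-1/6043) = -45*69*(-1/6043) = -3105*(-1/6043) = 3105/6043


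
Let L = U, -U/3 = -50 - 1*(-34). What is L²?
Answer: 2304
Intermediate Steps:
U = 48 (U = -3*(-50 - 1*(-34)) = -3*(-50 + 34) = -3*(-16) = 48)
L = 48
L² = 48² = 2304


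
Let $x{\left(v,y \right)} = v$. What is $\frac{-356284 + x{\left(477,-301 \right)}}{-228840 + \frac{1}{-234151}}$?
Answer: $\frac{83312564857}{53583114841} \approx 1.5548$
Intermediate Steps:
$\frac{-356284 + x{\left(477,-301 \right)}}{-228840 + \frac{1}{-234151}} = \frac{-356284 + 477}{-228840 + \frac{1}{-234151}} = - \frac{355807}{-228840 - \frac{1}{234151}} = - \frac{355807}{- \frac{53583114841}{234151}} = \left(-355807\right) \left(- \frac{234151}{53583114841}\right) = \frac{83312564857}{53583114841}$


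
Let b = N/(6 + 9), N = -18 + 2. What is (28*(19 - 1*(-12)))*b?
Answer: -13888/15 ≈ -925.87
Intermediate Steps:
N = -16
b = -16/15 (b = -16/(6 + 9) = -16/15 ≈ -1.0667)
(28*(19 - 1*(-12)))*b = (28*(19 - 1*(-12)))*(-16/15) = (28*(19 + 12))*(-16/15) = (28*31)*(-16/15) = 868*(-16/15) = -13888/15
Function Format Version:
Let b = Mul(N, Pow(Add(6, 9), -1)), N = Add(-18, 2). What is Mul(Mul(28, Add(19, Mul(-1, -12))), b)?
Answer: Rational(-13888, 15) ≈ -925.87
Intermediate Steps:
N = -16
b = Rational(-16, 15) (b = Mul(-16, Pow(Add(6, 9), -1)) = Mul(-16, Pow(15, -1)) = Mul(-16, Rational(1, 15)) = Rational(-16, 15) ≈ -1.0667)
Mul(Mul(28, Add(19, Mul(-1, -12))), b) = Mul(Mul(28, Add(19, Mul(-1, -12))), Rational(-16, 15)) = Mul(Mul(28, Add(19, 12)), Rational(-16, 15)) = Mul(Mul(28, 31), Rational(-16, 15)) = Mul(868, Rational(-16, 15)) = Rational(-13888, 15)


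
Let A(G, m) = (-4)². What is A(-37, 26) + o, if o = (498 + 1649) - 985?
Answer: 1178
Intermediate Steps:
A(G, m) = 16
o = 1162 (o = 2147 - 985 = 1162)
A(-37, 26) + o = 16 + 1162 = 1178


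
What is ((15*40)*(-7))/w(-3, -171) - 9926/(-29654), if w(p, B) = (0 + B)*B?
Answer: 27616561/144518769 ≈ 0.19109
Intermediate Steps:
w(p, B) = B² (w(p, B) = B*B = B²)
((15*40)*(-7))/w(-3, -171) - 9926/(-29654) = ((15*40)*(-7))/((-171)²) - 9926/(-29654) = (600*(-7))/29241 - 9926*(-1/29654) = -4200*1/29241 + 4963/14827 = -1400/9747 + 4963/14827 = 27616561/144518769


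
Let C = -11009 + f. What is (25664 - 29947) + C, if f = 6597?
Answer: -8695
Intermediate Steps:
C = -4412 (C = -11009 + 6597 = -4412)
(25664 - 29947) + C = (25664 - 29947) - 4412 = -4283 - 4412 = -8695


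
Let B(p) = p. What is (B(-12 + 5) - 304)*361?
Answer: -112271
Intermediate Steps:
(B(-12 + 5) - 304)*361 = ((-12 + 5) - 304)*361 = (-7 - 304)*361 = -311*361 = -112271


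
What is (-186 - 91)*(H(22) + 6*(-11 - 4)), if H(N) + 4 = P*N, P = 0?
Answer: 26038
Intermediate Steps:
H(N) = -4 (H(N) = -4 + 0*N = -4 + 0 = -4)
(-186 - 91)*(H(22) + 6*(-11 - 4)) = (-186 - 91)*(-4 + 6*(-11 - 4)) = -277*(-4 + 6*(-15)) = -277*(-4 - 90) = -277*(-94) = 26038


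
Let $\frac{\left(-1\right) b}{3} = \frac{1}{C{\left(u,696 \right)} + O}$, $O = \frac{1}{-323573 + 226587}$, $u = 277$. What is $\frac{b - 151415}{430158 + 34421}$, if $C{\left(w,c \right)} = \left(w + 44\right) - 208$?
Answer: $- \frac{553140138671}{1697171663481} \approx -0.32592$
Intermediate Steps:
$O = - \frac{1}{96986}$ ($O = \frac{1}{-96986} = - \frac{1}{96986} \approx -1.0311 \cdot 10^{-5}$)
$C{\left(w,c \right)} = -164 + w$ ($C{\left(w,c \right)} = \left(44 + w\right) - 208 = -164 + w$)
$b = - \frac{96986}{3653139}$ ($b = - \frac{3}{\left(-164 + 277\right) - \frac{1}{96986}} = - \frac{3}{113 - \frac{1}{96986}} = - \frac{3}{\frac{10959417}{96986}} = \left(-3\right) \frac{96986}{10959417} = - \frac{96986}{3653139} \approx -0.026549$)
$\frac{b - 151415}{430158 + 34421} = \frac{- \frac{96986}{3653139} - 151415}{430158 + 34421} = - \frac{553140138671}{3653139 \cdot 464579} = \left(- \frac{553140138671}{3653139}\right) \frac{1}{464579} = - \frac{553140138671}{1697171663481}$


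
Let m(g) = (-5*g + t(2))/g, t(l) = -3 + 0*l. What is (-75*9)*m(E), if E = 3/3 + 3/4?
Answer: 31725/7 ≈ 4532.1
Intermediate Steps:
t(l) = -3 (t(l) = -3 + 0 = -3)
E = 7/4 (E = 3*(⅓) + 3*(¼) = 1 + ¾ = 7/4 ≈ 1.7500)
m(g) = (-3 - 5*g)/g (m(g) = (-5*g - 3)/g = (-3 - 5*g)/g)
(-75*9)*m(E) = (-75*9)*(-5 - 3/7/4) = -675*(-5 - 3*4/7) = -675*(-5 - 12/7) = -675*(-47/7) = 31725/7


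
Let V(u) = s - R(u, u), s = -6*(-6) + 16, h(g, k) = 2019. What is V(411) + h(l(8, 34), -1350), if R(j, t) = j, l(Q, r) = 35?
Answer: 1660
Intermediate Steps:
s = 52 (s = 36 + 16 = 52)
V(u) = 52 - u
V(411) + h(l(8, 34), -1350) = (52 - 1*411) + 2019 = (52 - 411) + 2019 = -359 + 2019 = 1660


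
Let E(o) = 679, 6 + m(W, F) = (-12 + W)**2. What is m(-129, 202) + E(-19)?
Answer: 20554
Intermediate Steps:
m(W, F) = -6 + (-12 + W)**2
m(-129, 202) + E(-19) = (-6 + (-12 - 129)**2) + 679 = (-6 + (-141)**2) + 679 = (-6 + 19881) + 679 = 19875 + 679 = 20554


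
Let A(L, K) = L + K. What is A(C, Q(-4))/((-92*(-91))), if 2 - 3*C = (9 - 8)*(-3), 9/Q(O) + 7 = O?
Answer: 1/9867 ≈ 0.00010135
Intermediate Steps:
Q(O) = 9/(-7 + O)
C = 5/3 (C = ⅔ - (9 - 8)*(-3)/3 = ⅔ - (-3)/3 = ⅔ - ⅓*(-3) = ⅔ + 1 = 5/3 ≈ 1.6667)
A(L, K) = K + L
A(C, Q(-4))/((-92*(-91))) = (9/(-7 - 4) + 5/3)/((-92*(-91))) = (9/(-11) + 5/3)/8372 = (9*(-1/11) + 5/3)*(1/8372) = (-9/11 + 5/3)*(1/8372) = (28/33)*(1/8372) = 1/9867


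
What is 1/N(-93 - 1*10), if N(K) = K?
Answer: -1/103 ≈ -0.0097087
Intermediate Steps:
1/N(-93 - 1*10) = 1/(-93 - 1*10) = 1/(-93 - 10) = 1/(-103) = -1/103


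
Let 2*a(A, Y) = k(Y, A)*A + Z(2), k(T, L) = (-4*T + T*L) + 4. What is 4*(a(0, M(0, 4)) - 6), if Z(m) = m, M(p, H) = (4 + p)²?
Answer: -20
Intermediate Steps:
k(T, L) = 4 - 4*T + L*T (k(T, L) = (-4*T + L*T) + 4 = 4 - 4*T + L*T)
a(A, Y) = 1 + A*(4 - 4*Y + A*Y)/2 (a(A, Y) = ((4 - 4*Y + A*Y)*A + 2)/2 = (A*(4 - 4*Y + A*Y) + 2)/2 = (2 + A*(4 - 4*Y + A*Y))/2 = 1 + A*(4 - 4*Y + A*Y)/2)
4*(a(0, M(0, 4)) - 6) = 4*((1 + (½)*0*(4 - 4*(4 + 0)² + 0*(4 + 0)²)) - 6) = 4*((1 + (½)*0*(4 - 4*4² + 0*4²)) - 6) = 4*((1 + (½)*0*(4 - 4*16 + 0*16)) - 6) = 4*((1 + (½)*0*(4 - 64 + 0)) - 6) = 4*((1 + (½)*0*(-60)) - 6) = 4*((1 + 0) - 6) = 4*(1 - 6) = 4*(-5) = -20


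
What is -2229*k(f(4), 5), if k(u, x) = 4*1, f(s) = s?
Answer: -8916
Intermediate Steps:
k(u, x) = 4
-2229*k(f(4), 5) = -2229*4 = -8916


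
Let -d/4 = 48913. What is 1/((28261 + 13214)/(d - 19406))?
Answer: -71686/13825 ≈ -5.1852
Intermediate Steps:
d = -195652 (d = -4*48913 = -195652)
1/((28261 + 13214)/(d - 19406)) = 1/((28261 + 13214)/(-195652 - 19406)) = 1/(41475/(-215058)) = 1/(41475*(-1/215058)) = 1/(-13825/71686) = -71686/13825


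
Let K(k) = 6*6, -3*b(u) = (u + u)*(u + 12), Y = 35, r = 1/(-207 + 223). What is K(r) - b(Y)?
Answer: 3398/3 ≈ 1132.7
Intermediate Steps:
r = 1/16 ≈ 0.062500
b(u) = -2*u*(12 + u)/3 (b(u) = -(u + u)*(u + 12)/3 = -2*u*(12 + u)/3)
K(k) = 36
K(r) - b(Y) = 36 - (-2)*35*(12 + 35)/3 = 36 - (-2)*35*47/3 = 36 - 1*(-3290/3) = 36 + 3290/3 = 3398/3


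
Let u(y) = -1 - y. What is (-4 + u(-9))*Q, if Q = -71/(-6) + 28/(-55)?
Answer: 7474/165 ≈ 45.297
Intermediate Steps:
Q = 3737/330 (Q = -71*(-1/6) + 28*(-1/55) = 71/6 - 28/55 = 3737/330 ≈ 11.324)
(-4 + u(-9))*Q = (-4 + (-1 - 1*(-9)))*(3737/330) = (-4 + (-1 + 9))*(3737/330) = (-4 + 8)*(3737/330) = 4*(3737/330) = 7474/165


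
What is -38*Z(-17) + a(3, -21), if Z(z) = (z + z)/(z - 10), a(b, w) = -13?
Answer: -1643/27 ≈ -60.852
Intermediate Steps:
Z(z) = 2*z/(-10 + z) (Z(z) = (2*z)/(-10 + z) = 2*z/(-10 + z))
-38*Z(-17) + a(3, -21) = -76*(-17)/(-10 - 17) - 13 = -76*(-17)/(-27) - 13 = -76*(-17)*(-1)/27 - 13 = -38*34/27 - 13 = -1292/27 - 13 = -1643/27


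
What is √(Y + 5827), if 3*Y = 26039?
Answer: 16*√510/3 ≈ 120.44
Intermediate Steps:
Y = 26039/3 (Y = (⅓)*26039 = 26039/3 ≈ 8679.7)
√(Y + 5827) = √(26039/3 + 5827) = √(43520/3) = 16*√510/3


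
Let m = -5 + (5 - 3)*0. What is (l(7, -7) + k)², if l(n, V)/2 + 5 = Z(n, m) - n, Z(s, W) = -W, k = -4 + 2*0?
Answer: 324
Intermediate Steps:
k = -4 (k = -4 + 0 = -4)
m = -5 (m = -5 + 2*0 = -5 + 0 = -5)
l(n, V) = -2*n (l(n, V) = -10 + 2*(-1*(-5) - n) = -10 + 2*(5 - n) = -10 + (10 - 2*n) = -2*n)
(l(7, -7) + k)² = (-2*7 - 4)² = (-14 - 4)² = (-18)² = 324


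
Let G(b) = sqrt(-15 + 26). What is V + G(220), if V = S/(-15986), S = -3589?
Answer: 3589/15986 + sqrt(11) ≈ 3.5411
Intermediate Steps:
G(b) = sqrt(11)
V = 3589/15986 (V = -3589/(-15986) = -3589*(-1/15986) = 3589/15986 ≈ 0.22451)
V + G(220) = 3589/15986 + sqrt(11)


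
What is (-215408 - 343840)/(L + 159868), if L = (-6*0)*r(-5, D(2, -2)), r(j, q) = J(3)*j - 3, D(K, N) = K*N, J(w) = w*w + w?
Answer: -139812/39967 ≈ -3.4982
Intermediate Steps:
J(w) = w + w**2 (J(w) = w**2 + w = w + w**2)
r(j, q) = -3 + 12*j (r(j, q) = (3*(1 + 3))*j - 3 = (3*4)*j - 3 = 12*j - 3 = -3 + 12*j)
L = 0 (L = (-6*0)*(-3 + 12*(-5)) = 0*(-3 - 60) = 0*(-63) = 0)
(-215408 - 343840)/(L + 159868) = (-215408 - 343840)/(0 + 159868) = -559248/159868 = -559248*1/159868 = -139812/39967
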